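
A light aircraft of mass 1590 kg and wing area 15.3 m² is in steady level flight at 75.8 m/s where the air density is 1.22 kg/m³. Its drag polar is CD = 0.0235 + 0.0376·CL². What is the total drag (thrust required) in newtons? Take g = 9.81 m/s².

Weight W = mg = 1590 × 9.81 = 15598 N; in level flight L = W.
q = ½ρv² = ½ × 1.22 × 75.8² = 3505 Pa.
CL = 2W/(ρv²S) = 2×15598/(1.22×75.8²×15.3) = 0.2909.
CD = 0.0235 + 0.0376 × 0.2909² = 0.02668.
D = q·S·CD = 3505 × 15.3 × 0.02668 = 1431 N

D = 1430 N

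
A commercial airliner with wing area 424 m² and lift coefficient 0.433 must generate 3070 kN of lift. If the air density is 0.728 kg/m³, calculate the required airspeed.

v = 214 m/s

L = ½ρv²S·CL ⇒ v = √(2L/(ρ·S·CL))
v = √(2 × 3.07×10^6 / (0.728 × 424 × 0.433)) = √45940 = 214 m/s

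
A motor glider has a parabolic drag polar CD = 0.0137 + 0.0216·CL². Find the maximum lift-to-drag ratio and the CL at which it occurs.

(L/D)max = 29.1, at CL = 0.796

For CD = CD0 + K·CL², (L/D)max occurs at CL* = √(CD0/K) and equals 1/(2√(K·CD0)).
(L/D)max = 1/(2√(0.0216 × 0.0137)) = 1/(2 × 0.0172) = 29.1
CL* = √(0.0137/0.0216) = 0.796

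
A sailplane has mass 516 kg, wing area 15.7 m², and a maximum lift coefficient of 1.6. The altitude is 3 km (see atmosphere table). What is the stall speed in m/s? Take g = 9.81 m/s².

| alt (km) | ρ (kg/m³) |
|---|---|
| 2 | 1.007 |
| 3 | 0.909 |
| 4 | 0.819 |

At 3 km, from the table: ρ = 0.909 kg/m³.
At stall, lift equals weight: L = W = m·g = 516 × 9.81 = 5062 N.
V_stall = √(2W/(ρ·S·CL,max)) = √(2 × 5062 / (0.909 × 15.7 × 1.6))
V_stall = √443.4 = 21.1 m/s

V_stall = 21.1 m/s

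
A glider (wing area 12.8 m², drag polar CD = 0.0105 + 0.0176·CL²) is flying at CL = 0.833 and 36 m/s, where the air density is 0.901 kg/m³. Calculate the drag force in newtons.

D = 170 N

CD = 0.0105 + 0.0176 × 0.833² = 0.02271
D = ½ρv²S·CD = ½ × 0.901 × 36² × 12.8 × 0.02271 = 170 N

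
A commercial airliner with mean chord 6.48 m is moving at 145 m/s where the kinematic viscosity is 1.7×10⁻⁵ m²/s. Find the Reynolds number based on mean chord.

Re = v·c/ν = 145 × 6.48 / (1.7×10⁻⁵) = 5.53×10^7

Re = 5.53×10^7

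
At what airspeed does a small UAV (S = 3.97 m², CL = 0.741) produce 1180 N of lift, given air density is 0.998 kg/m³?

v = 28.4 m/s

L = ½ρv²S·CL ⇒ v = √(2L/(ρ·S·CL))
v = √(2 × 1180 / (0.998 × 3.97 × 0.741)) = √803.8 = 28.4 m/s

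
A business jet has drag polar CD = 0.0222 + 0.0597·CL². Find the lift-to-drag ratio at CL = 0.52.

CD = 0.0222 + 0.0597 × 0.52² = 0.03834
L/D = CL/CD = 0.52 / 0.03834 = 13.6

L/D = 13.6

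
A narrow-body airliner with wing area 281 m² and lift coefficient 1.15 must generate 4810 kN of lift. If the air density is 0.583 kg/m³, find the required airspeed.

L = ½ρv²S·CL ⇒ v = √(2L/(ρ·S·CL))
v = √(2 × 4.81×10^6 / (0.583 × 281 × 1.15)) = √51060 = 226 m/s

v = 226 m/s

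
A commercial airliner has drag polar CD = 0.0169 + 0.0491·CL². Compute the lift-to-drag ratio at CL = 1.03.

CD = 0.0169 + 0.0491 × 1.03² = 0.06899
L/D = CL/CD = 1.03 / 0.06899 = 14.9

L/D = 14.9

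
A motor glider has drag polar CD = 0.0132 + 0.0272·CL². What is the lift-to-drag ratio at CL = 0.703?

CD = 0.0132 + 0.0272 × 0.703² = 0.02664
L/D = CL/CD = 0.703 / 0.02664 = 26.4

L/D = 26.4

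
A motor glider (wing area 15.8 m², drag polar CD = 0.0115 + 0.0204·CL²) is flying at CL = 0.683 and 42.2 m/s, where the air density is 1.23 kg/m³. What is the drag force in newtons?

CD = 0.0115 + 0.0204 × 0.683² = 0.02102
D = ½ρv²S·CD = ½ × 1.23 × 42.2² × 15.8 × 0.02102 = 364 N

D = 364 N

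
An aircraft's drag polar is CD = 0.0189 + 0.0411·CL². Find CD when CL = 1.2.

CD = 0.0189 + 0.0411 × 1.2² = 0.0189 + 0.05918 = 0.0781

CD = 0.0781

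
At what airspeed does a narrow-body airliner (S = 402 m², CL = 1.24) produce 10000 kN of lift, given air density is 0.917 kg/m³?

v = 209 m/s

L = ½ρv²S·CL ⇒ v = √(2L/(ρ·S·CL))
v = √(2 × 1×10^7 / (0.917 × 402 × 1.24)) = √43750 = 209 m/s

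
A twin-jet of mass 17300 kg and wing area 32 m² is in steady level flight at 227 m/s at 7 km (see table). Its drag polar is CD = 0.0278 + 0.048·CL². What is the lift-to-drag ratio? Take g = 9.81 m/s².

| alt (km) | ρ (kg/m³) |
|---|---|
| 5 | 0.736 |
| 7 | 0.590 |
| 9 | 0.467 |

L/D = 10.4

At 7 km, from the table: ρ = 0.590 kg/m³.
Weight W = mg = 17300 × 9.81 = 1.6971×10^5 N; in level flight L = W.
q = ½ρv² = ½ × 0.59 × 227² = 15200 Pa.
Required CL = L/(qS) = 1.6971×10^5/(15200·32) = 0.3489.
CD = 0.0278 + 0.048 × 0.3489² = 0.03364.
L/D = CL/CD = 0.3489 / 0.03364 = 10.4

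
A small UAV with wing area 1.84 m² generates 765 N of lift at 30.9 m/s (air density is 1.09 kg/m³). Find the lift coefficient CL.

From L = ½ρv²S·CL, rearranging gives CL = 2L/(ρv²S).
CL = 2 × 765 / (1.09 × 30.9² × 1.84) = 0.799

CL = 0.799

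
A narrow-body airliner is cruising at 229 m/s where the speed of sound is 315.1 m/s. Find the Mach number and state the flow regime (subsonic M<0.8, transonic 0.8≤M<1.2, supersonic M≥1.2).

M = v/a = 229 / 315.1 = 0.727
M = 0.727 → subsonic.

M = 0.727 (subsonic)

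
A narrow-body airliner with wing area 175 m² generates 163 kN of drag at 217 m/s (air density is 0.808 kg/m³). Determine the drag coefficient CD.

From D = ½ρv²S·CD, rearranging gives CD = 2D/(ρv²S).
CD = 2 × 1.63×10^5 / (0.808 × 217² × 175) = 0.049

CD = 0.049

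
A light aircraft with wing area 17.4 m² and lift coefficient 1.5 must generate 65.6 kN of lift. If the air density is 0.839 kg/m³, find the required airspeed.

L = ½ρv²S·CL ⇒ v = √(2L/(ρ·S·CL))
v = √(2 × 65600 / (0.839 × 17.4 × 1.5)) = √5991 = 77.4 m/s

v = 77.4 m/s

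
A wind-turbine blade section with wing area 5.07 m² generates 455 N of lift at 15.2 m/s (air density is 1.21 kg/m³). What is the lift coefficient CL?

From L = ½ρv²S·CL, rearranging gives CL = 2L/(ρv²S).
CL = 2 × 455 / (1.21 × 15.2² × 5.07) = 0.642

CL = 0.642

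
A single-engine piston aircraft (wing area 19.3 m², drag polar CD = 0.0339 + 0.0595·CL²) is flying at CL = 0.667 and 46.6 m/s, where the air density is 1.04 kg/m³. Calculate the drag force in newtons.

CD = 0.0339 + 0.0595 × 0.667² = 0.06037
D = ½ρv²S·CD = ½ × 1.04 × 46.6² × 19.3 × 0.06037 = 1320 N

D = 1320 N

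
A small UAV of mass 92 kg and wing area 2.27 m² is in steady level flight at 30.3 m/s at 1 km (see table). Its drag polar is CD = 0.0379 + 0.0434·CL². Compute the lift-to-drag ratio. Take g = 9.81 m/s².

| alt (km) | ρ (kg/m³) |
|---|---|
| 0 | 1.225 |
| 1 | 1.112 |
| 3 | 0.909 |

At 1 km, from the table: ρ = 1.112 kg/m³.
Weight W = mg = 92 × 9.81 = 902.52 N; in level flight L = W.
Dynamic pressure q = 0.5 × 1.112 × 30.3² = 510.5 Pa.
Required CL = L/(qS) = 902.52/(510.5·2.27) = 0.7789.
CD = 0.0379 + 0.0434 × 0.7789² = 0.06423.
L/D = CL/CD = 0.7789 / 0.06423 = 12.1

L/D = 12.1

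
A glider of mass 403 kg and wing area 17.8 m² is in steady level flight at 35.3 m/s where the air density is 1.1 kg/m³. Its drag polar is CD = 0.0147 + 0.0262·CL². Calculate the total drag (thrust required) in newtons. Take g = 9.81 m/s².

In steady level flight, lift balances weight: W = mg = 403 × 9.81 = 3953.4 N.
Dynamic pressure q = 0.5 × 1.1 × 35.3² = 685.3 Pa.
CL = W/(q·S) = 3953.4 / (685.3 × 17.8) = 0.3241.
CD = 0.0147 + 0.0262 × 0.3241² = 0.01745.
D = q·S·CD = 685.3 × 17.8 × 0.01745 = 212.9 N

D = 213 N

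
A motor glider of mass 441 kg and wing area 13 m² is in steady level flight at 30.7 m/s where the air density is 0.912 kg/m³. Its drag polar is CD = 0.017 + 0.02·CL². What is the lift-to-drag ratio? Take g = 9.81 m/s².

L/D = 26.7

Level flight ⇒ L = W = m·g = 441 × 9.81 = 4326.2 N.
Dynamic pressure q = 0.5 × 0.912 × 30.7² = 429.8 Pa.
Required CL = L/(qS) = 4326.2/(429.8·13) = 0.7743.
CD = 0.017 + 0.02 × 0.7743² = 0.02899.
L/D = CL/CD = 0.7743 / 0.02899 = 26.7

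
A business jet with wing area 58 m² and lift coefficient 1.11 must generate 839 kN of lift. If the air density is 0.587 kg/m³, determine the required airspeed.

v = 211 m/s

L = ½ρv²S·CL ⇒ v = √(2L/(ρ·S·CL))
v = √(2 × 8.39×10^5 / (0.587 × 58 × 1.11)) = √44400 = 211 m/s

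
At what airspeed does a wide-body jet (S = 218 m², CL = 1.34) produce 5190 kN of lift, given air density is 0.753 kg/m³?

L = ½ρv²S·CL ⇒ v = √(2L/(ρ·S·CL))
v = √(2 × 5.19×10^6 / (0.753 × 218 × 1.34)) = √47190 = 217 m/s

v = 217 m/s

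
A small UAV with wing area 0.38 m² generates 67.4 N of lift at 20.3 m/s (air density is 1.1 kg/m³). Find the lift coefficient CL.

From L = ½ρv²S·CL, rearranging gives CL = 2L/(ρv²S).
CL = 2 × 67.4 / (1.1 × 20.3² × 0.38) = 0.783

CL = 0.783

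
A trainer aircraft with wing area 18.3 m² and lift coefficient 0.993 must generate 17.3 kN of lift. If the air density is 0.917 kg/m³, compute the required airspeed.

L = ½ρv²S·CL ⇒ v = √(2L/(ρ·S·CL))
v = √(2 × 17300 / (0.917 × 18.3 × 0.993)) = √2076 = 45.6 m/s

v = 45.6 m/s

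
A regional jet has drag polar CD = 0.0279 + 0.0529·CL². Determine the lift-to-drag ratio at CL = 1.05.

CD = 0.0279 + 0.0529 × 1.05² = 0.08622
L/D = CL/CD = 1.05 / 0.08622 = 12.2

L/D = 12.2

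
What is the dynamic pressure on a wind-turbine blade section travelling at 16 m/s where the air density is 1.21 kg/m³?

q = 155 Pa

q = ½ρv² = ½ × 1.21 × 16² = 155 Pa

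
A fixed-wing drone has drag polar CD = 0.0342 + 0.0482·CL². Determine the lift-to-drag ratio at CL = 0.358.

L/D = 8.87

CD = 0.0342 + 0.0482 × 0.358² = 0.04038
L/D = CL/CD = 0.358 / 0.04038 = 8.87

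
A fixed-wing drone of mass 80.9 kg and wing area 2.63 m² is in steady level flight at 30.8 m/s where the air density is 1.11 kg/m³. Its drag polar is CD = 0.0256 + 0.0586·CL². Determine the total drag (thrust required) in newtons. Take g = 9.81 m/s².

D = 62.1 N

Level flight ⇒ L = W = m·g = 80.9 × 9.81 = 793.63 N.
q = ½ρv² = ½ × 1.11 × 30.8² = 526.5 Pa.
Required CL = L/(qS) = 793.63/(526.5·2.63) = 0.5731.
CD = 0.0256 + 0.0586 × 0.5731² = 0.04485.
D = q·S·CD = 526.5 × 2.63 × 0.04485 = 62.1 N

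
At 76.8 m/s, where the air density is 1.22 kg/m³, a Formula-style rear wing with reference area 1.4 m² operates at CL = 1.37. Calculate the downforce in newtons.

L = 6900 N

Dynamic pressure q = ½ρv² = ½ × 1.22 × 76.8² = 3598 Pa.
L = q·S·CL = 3598 × 1.4 × 1.37 = 6900 N ≈ 6.9 kN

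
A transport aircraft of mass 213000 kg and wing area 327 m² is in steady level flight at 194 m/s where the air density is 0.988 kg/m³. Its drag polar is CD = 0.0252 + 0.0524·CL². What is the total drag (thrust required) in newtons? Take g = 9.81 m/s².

In steady level flight, lift balances weight: W = mg = 213000 × 9.81 = 2.0895×10^6 N.
q = ½ρv² = ½ × 0.988 × 194² = 18590 Pa.
Required CL = L/(qS) = 2.0895×10^6/(18590·327) = 0.3437.
CD = 0.0252 + 0.0524 × 0.3437² = 0.03139.
D = q·S·CD = 18590 × 327 × 0.03139 = 1.908×10^5 N

D = 1.91×10^5 N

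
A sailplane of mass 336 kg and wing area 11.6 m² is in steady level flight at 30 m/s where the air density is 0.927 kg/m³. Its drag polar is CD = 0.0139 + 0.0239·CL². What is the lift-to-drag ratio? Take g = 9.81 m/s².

Level flight ⇒ L = W = m·g = 336 × 9.81 = 3296.2 N.
q = ½ρv² = ½ × 0.927 × 30² = 417.2 Pa.
Required CL = L/(qS) = 3296.2/(417.2·11.6) = 0.6812.
CD = 0.0139 + 0.0239 × 0.6812² = 0.02499.
L/D = CL/CD = 0.6812 / 0.02499 = 27.3

L/D = 27.3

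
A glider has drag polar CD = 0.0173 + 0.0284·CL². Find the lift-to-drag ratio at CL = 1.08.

CD = 0.0173 + 0.0284 × 1.08² = 0.05043
L/D = CL/CD = 1.08 / 0.05043 = 21.4

L/D = 21.4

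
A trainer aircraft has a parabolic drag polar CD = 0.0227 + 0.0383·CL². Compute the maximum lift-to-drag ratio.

(L/D)max = 17

For CD = CD0 + K·CL², (L/D)max occurs at CL* = √(CD0/K) and equals 1/(2√(K·CD0)).
(L/D)max = 1/(2√(0.0383 × 0.0227)) = 1/(2 × 0.02949) = 17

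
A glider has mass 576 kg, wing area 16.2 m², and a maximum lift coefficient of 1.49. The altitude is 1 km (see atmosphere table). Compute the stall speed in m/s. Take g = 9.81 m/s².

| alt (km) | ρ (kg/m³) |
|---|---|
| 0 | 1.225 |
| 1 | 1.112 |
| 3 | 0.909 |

At 1 km, from the table: ρ = 1.112 kg/m³.
Stall occurs when L = W at CL,max. W = mg = 576 × 9.81 = 5651 N.
V_stall = √(2W/(ρ·S·CL,max)) = √(2 × 5651 / (1.112 × 16.2 × 1.49))
V_stall = √421 = 20.5 m/s

V_stall = 20.5 m/s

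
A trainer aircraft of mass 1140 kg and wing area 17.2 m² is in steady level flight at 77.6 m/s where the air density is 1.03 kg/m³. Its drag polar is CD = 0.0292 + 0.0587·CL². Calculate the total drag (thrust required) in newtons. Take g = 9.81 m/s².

D = 1700 N

Weight W = mg = 1140 × 9.81 = 11183 N; in level flight L = W.
Dynamic pressure q = 0.5 × 1.03 × 77.6² = 3101 Pa.
CL = W/(q·S) = 11183 / (3101 × 17.2) = 0.2097.
CD = 0.0292 + 0.0587 × 0.2097² = 0.03178.
D = q·S·CD = 3101 × 17.2 × 0.03178 = 1695 N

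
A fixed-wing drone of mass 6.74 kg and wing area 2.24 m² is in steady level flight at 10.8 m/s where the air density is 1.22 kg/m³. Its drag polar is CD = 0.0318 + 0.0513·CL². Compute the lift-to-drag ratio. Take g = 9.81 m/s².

L/D = 10.2

Weight W = mg = 6.74 × 9.81 = 66.119 N; in level flight L = W.
Dynamic pressure q = 0.5 × 1.22 × 10.8² = 71.15 Pa.
CL = W/(q·S) = 66.119 / (71.15 × 2.24) = 0.4149.
CD = 0.0318 + 0.0513 × 0.4149² = 0.04063.
L/D = CL/CD = 0.4149 / 0.04063 = 10.2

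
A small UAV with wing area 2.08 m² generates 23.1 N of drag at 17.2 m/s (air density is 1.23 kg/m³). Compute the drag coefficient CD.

From D = ½ρv²S·CD, rearranging gives CD = 2D/(ρv²S).
CD = 2 × 23.1 / (1.23 × 17.2² × 2.08) = 0.061

CD = 0.061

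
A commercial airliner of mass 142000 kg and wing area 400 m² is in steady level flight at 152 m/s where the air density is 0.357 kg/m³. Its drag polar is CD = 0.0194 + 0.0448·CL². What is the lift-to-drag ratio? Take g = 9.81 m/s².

L/D = 16.4

Weight W = mg = 142000 × 9.81 = 1.393×10^6 N; in level flight L = W.
q = ½ρv² = ½ × 0.357 × 152² = 4124 Pa.
CL = 2W/(ρv²S) = 2×1.393×10^6/(0.357×152²×400) = 0.8444.
CD = 0.0194 + 0.0448 × 0.8444² = 0.05135.
L/D = CL/CD = 0.8444 / 0.05135 = 16.4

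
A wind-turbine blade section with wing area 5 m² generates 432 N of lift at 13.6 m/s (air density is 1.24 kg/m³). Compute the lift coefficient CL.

CL = 0.753

From L = ½ρv²S·CL, rearranging gives CL = 2L/(ρv²S).
CL = 2 × 432 / (1.24 × 13.6² × 5) = 0.753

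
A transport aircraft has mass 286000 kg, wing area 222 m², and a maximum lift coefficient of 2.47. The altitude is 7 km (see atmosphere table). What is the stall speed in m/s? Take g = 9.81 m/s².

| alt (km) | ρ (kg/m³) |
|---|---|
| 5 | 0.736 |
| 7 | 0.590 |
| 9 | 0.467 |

V_stall = 132 m/s

At 7 km, from the table: ρ = 0.590 kg/m³.
At stall, lift equals weight: L = W = m·g = 286000 × 9.81 = 2.806×10^6 N.
V_stall = √(2W/(ρ·S·CL,max)) = √(2 × 2.806×10^6 / (0.59 × 222 × 2.47))
V_stall = √17340 = 132 m/s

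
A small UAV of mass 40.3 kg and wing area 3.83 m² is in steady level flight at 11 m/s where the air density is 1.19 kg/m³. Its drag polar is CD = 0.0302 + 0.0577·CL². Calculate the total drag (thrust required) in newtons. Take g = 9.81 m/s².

D = 41 N

Weight W = mg = 40.3 × 9.81 = 395.34 N; in level flight L = W.
q = ½ρv² = ½ × 1.19 × 11² = 72 Pa.
Required CL = L/(qS) = 395.34/(72·3.83) = 1.434.
CD = 0.0302 + 0.0577 × 1.434² = 0.1488.
D = q·S·CD = 72 × 3.83 × 0.1488 = 41.03 N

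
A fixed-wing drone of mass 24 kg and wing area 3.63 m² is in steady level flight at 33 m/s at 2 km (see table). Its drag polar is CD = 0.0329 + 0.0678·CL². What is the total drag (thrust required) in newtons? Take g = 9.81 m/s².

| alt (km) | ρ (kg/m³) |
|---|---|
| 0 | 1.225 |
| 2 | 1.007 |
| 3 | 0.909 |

At 2 km, from the table: ρ = 1.007 kg/m³.
Weight W = mg = 24 × 9.81 = 235.44 N; in level flight L = W.
q = ½ρv² = ½ × 1.007 × 33² = 548.3 Pa.
CL = W/(q·S) = 235.44 / (548.3 × 3.63) = 0.1183.
CD = 0.0329 + 0.0678 × 0.1183² = 0.03385.
D = q·S·CD = 548.3 × 3.63 × 0.03385 = 67.37 N

D = 67.4 N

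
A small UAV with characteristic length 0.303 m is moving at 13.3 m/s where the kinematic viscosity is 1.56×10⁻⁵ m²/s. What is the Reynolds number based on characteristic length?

Re = 2.58×10^5

Re = v·c/ν = 13.3 × 0.303 / (1.56×10⁻⁵) = 2.58×10^5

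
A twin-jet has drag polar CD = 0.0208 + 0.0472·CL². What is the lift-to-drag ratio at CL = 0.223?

L/D = 9.63

CD = 0.0208 + 0.0472 × 0.223² = 0.02315
L/D = CL/CD = 0.223 / 0.02315 = 9.63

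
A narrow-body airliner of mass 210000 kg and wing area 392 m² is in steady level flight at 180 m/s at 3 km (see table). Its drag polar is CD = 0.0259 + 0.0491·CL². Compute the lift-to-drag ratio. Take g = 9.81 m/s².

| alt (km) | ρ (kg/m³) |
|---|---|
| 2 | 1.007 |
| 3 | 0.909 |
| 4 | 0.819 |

L/D = 11.1

At 3 km, from the table: ρ = 0.909 kg/m³.
Weight W = mg = 210000 × 9.81 = 2.0601×10^6 N; in level flight L = W.
Dynamic pressure q = 0.5 × 0.909 × 180² = 14730 Pa.
CL = W/(q·S) = 2.0601×10^6 / (14730 × 392) = 0.3569.
CD = 0.0259 + 0.0491 × 0.3569² = 0.03215.
L/D = CL/CD = 0.3569 / 0.03215 = 11.1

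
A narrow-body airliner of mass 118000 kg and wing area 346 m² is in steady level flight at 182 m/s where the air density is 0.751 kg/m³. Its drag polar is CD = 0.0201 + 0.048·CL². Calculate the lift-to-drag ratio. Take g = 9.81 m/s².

Weight W = mg = 118000 × 9.81 = 1.1576×10^6 N; in level flight L = W.
q = ½ρv² = ½ × 0.751 × 182² = 12440 Pa.
Required CL = L/(qS) = 1.1576×10^6/(12440·346) = 0.269.
CD = 0.0201 + 0.048 × 0.269² = 0.02357.
L/D = CL/CD = 0.269 / 0.02357 = 11.4

L/D = 11.4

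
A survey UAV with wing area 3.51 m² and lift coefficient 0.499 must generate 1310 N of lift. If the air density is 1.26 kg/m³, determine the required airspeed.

v = 34.5 m/s

L = ½ρv²S·CL ⇒ v = √(2L/(ρ·S·CL))
v = √(2 × 1310 / (1.26 × 3.51 × 0.499)) = √1187 = 34.5 m/s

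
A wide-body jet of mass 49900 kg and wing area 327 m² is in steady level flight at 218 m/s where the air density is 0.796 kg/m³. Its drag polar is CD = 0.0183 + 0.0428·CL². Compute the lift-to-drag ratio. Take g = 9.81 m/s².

In steady level flight, lift balances weight: W = mg = 49900 × 9.81 = 4.8952×10^5 N.
q = ½ρv² = ½ × 0.796 × 218² = 18910 Pa.
CL = W/(q·S) = 4.8952×10^5 / (18910 × 327) = 0.07915.
CD = 0.0183 + 0.0428 × 0.07915² = 0.01857.
L/D = CL/CD = 0.07915 / 0.01857 = 4.26

L/D = 4.26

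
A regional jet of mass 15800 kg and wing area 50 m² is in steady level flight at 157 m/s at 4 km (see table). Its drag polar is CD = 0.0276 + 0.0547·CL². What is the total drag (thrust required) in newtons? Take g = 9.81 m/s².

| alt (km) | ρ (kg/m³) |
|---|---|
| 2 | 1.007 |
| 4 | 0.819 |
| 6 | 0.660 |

D = 16500 N

At 4 km, from the table: ρ = 0.819 kg/m³.
In steady level flight, lift balances weight: W = mg = 15800 × 9.81 = 1.55×10^5 N.
Dynamic pressure q = 0.5 × 0.819 × 157² = 10090 Pa.
CL = 2W/(ρv²S) = 2×1.55×10^5/(0.819×157²×50) = 0.3071.
CD = 0.0276 + 0.0547 × 0.3071² = 0.03276.
D = q·S·CD = 10090 × 50 × 0.03276 = 16530 N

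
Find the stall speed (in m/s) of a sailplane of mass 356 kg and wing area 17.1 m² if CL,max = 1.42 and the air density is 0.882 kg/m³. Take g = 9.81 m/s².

Stall occurs when L = W at CL,max. W = mg = 356 × 9.81 = 3492 N.
From L = ½ρV²S·CL,max = W: V_stall = √(2W/(ρSCL,max)) = √(2·3492/(0.882·17.1·1.42))
V_stall = √326.1 = 18.1 m/s

V_stall = 18.1 m/s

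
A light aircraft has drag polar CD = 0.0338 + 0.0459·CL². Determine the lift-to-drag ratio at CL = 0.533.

CD = 0.0338 + 0.0459 × 0.533² = 0.04684
L/D = CL/CD = 0.533 / 0.04684 = 11.4

L/D = 11.4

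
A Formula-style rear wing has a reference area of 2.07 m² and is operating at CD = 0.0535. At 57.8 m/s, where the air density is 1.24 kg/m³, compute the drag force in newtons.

D = 229 N

Dynamic pressure q = ½ρv² = ½ × 1.24 × 57.8² = 2071 Pa.
D = q·S·CD = 2071 × 2.07 × 0.0535 = 229 N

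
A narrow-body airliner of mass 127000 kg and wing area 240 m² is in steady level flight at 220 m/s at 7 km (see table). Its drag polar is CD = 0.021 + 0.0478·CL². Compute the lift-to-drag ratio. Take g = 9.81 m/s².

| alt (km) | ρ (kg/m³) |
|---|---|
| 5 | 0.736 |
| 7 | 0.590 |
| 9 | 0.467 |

L/D = 13.3

At 7 km, from the table: ρ = 0.590 kg/m³.
Level flight ⇒ L = W = m·g = 127000 × 9.81 = 1.2459×10^6 N.
Dynamic pressure q = 0.5 × 0.59 × 220² = 14280 Pa.
CL = W/(q·S) = 1.2459×10^6 / (14280 × 240) = 0.3636.
CD = 0.021 + 0.0478 × 0.3636² = 0.02732.
L/D = CL/CD = 0.3636 / 0.02732 = 13.3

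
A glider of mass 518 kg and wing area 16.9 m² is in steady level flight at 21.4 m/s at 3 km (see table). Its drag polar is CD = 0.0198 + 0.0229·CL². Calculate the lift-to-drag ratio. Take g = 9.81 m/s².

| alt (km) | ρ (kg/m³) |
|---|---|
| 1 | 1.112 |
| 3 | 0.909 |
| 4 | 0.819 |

L/D = 21.4

At 3 km, from the table: ρ = 0.909 kg/m³.
Level flight ⇒ L = W = m·g = 518 × 9.81 = 5081.6 N.
q = ½ρv² = ½ × 0.909 × 21.4² = 208.1 Pa.
Required CL = L/(qS) = 5081.6/(208.1·16.9) = 1.445.
CD = 0.0198 + 0.0229 × 1.445² = 0.06759.
L/D = CL/CD = 1.445 / 0.06759 = 21.4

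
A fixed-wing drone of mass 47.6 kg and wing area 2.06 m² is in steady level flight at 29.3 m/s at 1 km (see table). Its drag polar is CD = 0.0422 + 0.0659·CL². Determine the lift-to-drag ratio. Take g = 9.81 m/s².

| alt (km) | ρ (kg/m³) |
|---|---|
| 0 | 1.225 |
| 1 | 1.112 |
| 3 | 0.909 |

At 1 km, from the table: ρ = 1.112 kg/m³.
Level flight ⇒ L = W = m·g = 47.6 × 9.81 = 466.96 N.
Dynamic pressure q = 0.5 × 1.112 × 29.3² = 477.3 Pa.
Required CL = L/(qS) = 466.96/(477.3·2.06) = 0.4749.
CD = 0.0422 + 0.0659 × 0.4749² = 0.05706.
L/D = CL/CD = 0.4749 / 0.05706 = 8.32

L/D = 8.32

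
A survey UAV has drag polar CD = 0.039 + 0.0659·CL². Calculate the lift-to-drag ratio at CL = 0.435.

CD = 0.039 + 0.0659 × 0.435² = 0.05147
L/D = CL/CD = 0.435 / 0.05147 = 8.45

L/D = 8.45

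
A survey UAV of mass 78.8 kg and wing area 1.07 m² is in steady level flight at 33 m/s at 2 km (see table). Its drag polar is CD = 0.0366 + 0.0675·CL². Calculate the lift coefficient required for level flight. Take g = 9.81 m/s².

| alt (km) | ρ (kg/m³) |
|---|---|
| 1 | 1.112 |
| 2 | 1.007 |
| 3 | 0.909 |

At 2 km, from the table: ρ = 1.007 kg/m³.
In steady level flight, lift balances weight: W = mg = 78.8 × 9.81 = 773.03 N.
q = ½ρv² = ½ × 1.007 × 33² = 548.3 Pa.
Required CL = L/(qS) = 773.03/(548.3·1.07) = 1.318.

CL = 1.32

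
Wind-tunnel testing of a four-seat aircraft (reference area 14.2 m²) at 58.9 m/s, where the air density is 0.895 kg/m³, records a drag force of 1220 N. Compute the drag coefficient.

CD = 0.0553

From D = ½ρv²S·CD, rearranging gives CD = 2D/(ρv²S).
CD = 2 × 1220 / (0.895 × 58.9² × 14.2) = 0.0553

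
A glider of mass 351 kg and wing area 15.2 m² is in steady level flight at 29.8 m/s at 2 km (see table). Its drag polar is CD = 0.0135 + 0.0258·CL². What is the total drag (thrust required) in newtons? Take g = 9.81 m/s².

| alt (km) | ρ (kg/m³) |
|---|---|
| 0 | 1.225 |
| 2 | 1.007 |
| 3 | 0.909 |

At 2 km, from the table: ρ = 1.007 kg/m³.
Weight W = mg = 351 × 9.81 = 3443.3 N; in level flight L = W.
Dynamic pressure q = 0.5 × 1.007 × 29.8² = 447.1 Pa.
CL = 2W/(ρv²S) = 2×3443.3/(1.007×29.8²×15.2) = 0.5066.
CD = 0.0135 + 0.0258 × 0.5066² = 0.02012.
D = q·S·CD = 447.1 × 15.2 × 0.02012 = 136.8 N

D = 137 N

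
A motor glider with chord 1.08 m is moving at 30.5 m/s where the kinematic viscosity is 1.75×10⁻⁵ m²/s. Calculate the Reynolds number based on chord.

Re = v·c/ν = 30.5 × 1.08 / (1.75×10⁻⁵) = 1.88×10^6

Re = 1.88×10^6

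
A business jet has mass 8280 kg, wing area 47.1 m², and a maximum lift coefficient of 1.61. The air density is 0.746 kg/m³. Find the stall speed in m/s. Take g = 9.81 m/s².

At stall, lift equals weight: L = W = m·g = 8280 × 9.81 = 81230 N.
From L = ½ρV²S·CL,max = W: V_stall = √(2W/(ρSCL,max)) = √(2·81230/(0.746·47.1·1.61))
V_stall = √2872 = 53.6 m/s

V_stall = 53.6 m/s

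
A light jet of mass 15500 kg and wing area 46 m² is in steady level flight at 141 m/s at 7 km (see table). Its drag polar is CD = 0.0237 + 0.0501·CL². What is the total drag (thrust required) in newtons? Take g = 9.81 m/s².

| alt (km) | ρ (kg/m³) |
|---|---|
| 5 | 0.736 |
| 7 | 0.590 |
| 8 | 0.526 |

At 7 km, from the table: ρ = 0.590 kg/m³.
Weight W = mg = 15500 × 9.81 = 1.5206×10^5 N; in level flight L = W.
Dynamic pressure q = 0.5 × 0.59 × 141² = 5865 Pa.
CL = W/(q·S) = 1.5206×10^5 / (5865 × 46) = 0.5636.
CD = 0.0237 + 0.0501 × 0.5636² = 0.03961.
D = q·S·CD = 5865 × 46 × 0.03961 = 10690 N

D = 10700 N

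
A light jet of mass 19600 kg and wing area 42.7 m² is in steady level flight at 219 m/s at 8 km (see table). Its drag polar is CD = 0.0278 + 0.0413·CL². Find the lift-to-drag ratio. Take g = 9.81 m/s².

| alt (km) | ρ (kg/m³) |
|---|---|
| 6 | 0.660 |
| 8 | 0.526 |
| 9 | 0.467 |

L/D = 10.8

At 8 km, from the table: ρ = 0.526 kg/m³.
In steady level flight, lift balances weight: W = mg = 19600 × 9.81 = 1.9228×10^5 N.
q = ½ρv² = ½ × 0.526 × 219² = 12610 Pa.
CL = W/(q·S) = 1.9228×10^5 / (12610 × 42.7) = 0.357.
CD = 0.0278 + 0.0413 × 0.357² = 0.03306.
L/D = CL/CD = 0.357 / 0.03306 = 10.8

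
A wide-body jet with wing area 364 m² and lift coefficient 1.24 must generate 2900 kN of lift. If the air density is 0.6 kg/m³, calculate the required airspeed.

v = 146 m/s

L = ½ρv²S·CL ⇒ v = √(2L/(ρ·S·CL))
v = √(2 × 2.9×10^6 / (0.6 × 364 × 1.24)) = √21420 = 146 m/s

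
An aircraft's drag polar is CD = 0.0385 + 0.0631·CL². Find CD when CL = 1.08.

CD = 0.0385 + 0.0631 × 1.08² = 0.0385 + 0.0736 = 0.112

CD = 0.112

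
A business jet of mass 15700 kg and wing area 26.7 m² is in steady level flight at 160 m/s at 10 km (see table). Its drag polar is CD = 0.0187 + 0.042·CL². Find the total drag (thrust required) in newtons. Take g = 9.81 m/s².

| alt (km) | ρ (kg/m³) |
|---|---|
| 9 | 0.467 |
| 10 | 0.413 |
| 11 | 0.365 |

D = 9700 N

At 10 km, from the table: ρ = 0.413 kg/m³.
In steady level flight, lift balances weight: W = mg = 15700 × 9.81 = 1.5402×10^5 N.
q = ½ρv² = ½ × 0.413 × 160² = 5286 Pa.
Required CL = L/(qS) = 1.5402×10^5/(5286·26.7) = 1.091.
CD = 0.0187 + 0.042 × 1.091² = 0.06871.
D = q·S·CD = 5286 × 26.7 × 0.06871 = 9698 N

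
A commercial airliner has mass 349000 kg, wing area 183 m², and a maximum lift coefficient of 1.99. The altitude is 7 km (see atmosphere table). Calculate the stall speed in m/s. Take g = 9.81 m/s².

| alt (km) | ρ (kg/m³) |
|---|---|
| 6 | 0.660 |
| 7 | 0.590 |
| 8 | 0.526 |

At 7 km, from the table: ρ = 0.590 kg/m³.
Stall occurs when L = W at CL,max. W = mg = 349000 × 9.81 = 3.424×10^6 N.
V_stall = √(2W/(ρ·S·CL,max)) = √(2 × 3.424×10^6 / (0.59 × 183 × 1.99))
V_stall = √31870 = 179 m/s

V_stall = 179 m/s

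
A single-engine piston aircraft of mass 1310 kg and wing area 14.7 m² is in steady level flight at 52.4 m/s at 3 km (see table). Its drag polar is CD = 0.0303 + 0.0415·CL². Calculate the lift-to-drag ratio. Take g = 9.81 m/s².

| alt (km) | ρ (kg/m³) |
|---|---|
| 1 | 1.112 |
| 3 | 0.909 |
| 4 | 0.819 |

At 3 km, from the table: ρ = 0.909 kg/m³.
Weight W = mg = 1310 × 9.81 = 12851 N; in level flight L = W.
Dynamic pressure q = 0.5 × 0.909 × 52.4² = 1248 Pa.
Required CL = L/(qS) = 12851/(1248·14.7) = 0.7005.
CD = 0.0303 + 0.0415 × 0.7005² = 0.05067.
L/D = CL/CD = 0.7005 / 0.05067 = 13.8

L/D = 13.8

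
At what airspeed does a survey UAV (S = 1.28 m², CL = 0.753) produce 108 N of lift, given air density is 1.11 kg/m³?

v = 14.2 m/s

L = ½ρv²S·CL ⇒ v = √(2L/(ρ·S·CL))
v = √(2 × 108 / (1.11 × 1.28 × 0.753)) = √201.9 = 14.2 m/s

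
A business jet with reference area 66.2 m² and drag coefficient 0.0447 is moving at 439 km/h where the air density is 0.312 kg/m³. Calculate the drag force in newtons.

D = 6860 N

Convert speed: v = 439 km/h ÷ 3.6 = 121.9 m/s.
Dynamic pressure q = ½ρv² = ½ × 0.312 × 121.9² = 2320 Pa.
D = q·S·CD = 2320 × 66.2 × 0.0447 = 6860 N ≈ 6.86 kN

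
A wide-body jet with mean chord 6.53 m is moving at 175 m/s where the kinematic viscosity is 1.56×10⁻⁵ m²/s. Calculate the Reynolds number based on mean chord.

Re = v·c/ν = 175 × 6.53 / (1.56×10⁻⁵) = 7.33×10^7

Re = 7.33×10^7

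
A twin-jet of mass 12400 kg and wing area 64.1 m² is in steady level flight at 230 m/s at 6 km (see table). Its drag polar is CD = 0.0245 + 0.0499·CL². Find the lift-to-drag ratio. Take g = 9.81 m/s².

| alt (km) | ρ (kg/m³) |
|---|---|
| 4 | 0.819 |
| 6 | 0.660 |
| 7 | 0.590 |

At 6 km, from the table: ρ = 0.660 kg/m³.
Weight W = mg = 12400 × 9.81 = 1.2164×10^5 N; in level flight L = W.
q = ½ρv² = ½ × 0.66 × 230² = 17460 Pa.
Required CL = L/(qS) = 1.2164×10^5/(17460·64.1) = 0.1087.
CD = 0.0245 + 0.0499 × 0.1087² = 0.02509.
L/D = CL/CD = 0.1087 / 0.02509 = 4.33

L/D = 4.33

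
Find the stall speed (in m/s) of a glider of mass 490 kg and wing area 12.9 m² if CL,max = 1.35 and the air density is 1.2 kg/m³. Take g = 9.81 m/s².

V_stall = 21.4 m/s

Weight W = mg = 490 × 9.81 = 4807 N.
V_stall = √(2W/(ρ·S·CL,max)) = √(2 × 4807 / (1.2 × 12.9 × 1.35))
V_stall = √460 = 21.4 m/s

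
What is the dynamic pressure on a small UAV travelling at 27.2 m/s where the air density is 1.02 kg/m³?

q = 377 Pa

q = ½ρv² = ½ × 1.02 × 27.2² = 377 Pa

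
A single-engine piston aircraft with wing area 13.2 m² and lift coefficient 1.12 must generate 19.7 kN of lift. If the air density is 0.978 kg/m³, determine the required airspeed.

v = 52.2 m/s

L = ½ρv²S·CL ⇒ v = √(2L/(ρ·S·CL))
v = √(2 × 19700 / (0.978 × 13.2 × 1.12)) = √2725 = 52.2 m/s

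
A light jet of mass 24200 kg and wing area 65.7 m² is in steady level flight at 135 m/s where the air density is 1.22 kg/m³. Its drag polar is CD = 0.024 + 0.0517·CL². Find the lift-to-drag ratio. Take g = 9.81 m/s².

L/D = 11

Level flight ⇒ L = W = m·g = 24200 × 9.81 = 2.374×10^5 N.
Dynamic pressure q = 0.5 × 1.22 × 135² = 11120 Pa.
Required CL = L/(qS) = 2.374×10^5/(11120·65.7) = 0.325.
CD = 0.024 + 0.0517 × 0.325² = 0.02946.
L/D = CL/CD = 0.325 / 0.02946 = 11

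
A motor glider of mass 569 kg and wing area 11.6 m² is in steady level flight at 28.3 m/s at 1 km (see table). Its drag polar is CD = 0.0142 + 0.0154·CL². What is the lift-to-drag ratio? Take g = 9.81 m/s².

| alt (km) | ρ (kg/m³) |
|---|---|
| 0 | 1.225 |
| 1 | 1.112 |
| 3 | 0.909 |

At 1 km, from the table: ρ = 1.112 kg/m³.
Level flight ⇒ L = W = m·g = 569 × 9.81 = 5581.9 N.
q = ½ρv² = ½ × 1.112 × 28.3² = 445.3 Pa.
CL = 2W/(ρv²S) = 2×5581.9/(1.112×28.3²×11.6) = 1.081.
CD = 0.0142 + 0.0154 × 1.081² = 0.03218.
L/D = CL/CD = 1.081 / 0.03218 = 33.6

L/D = 33.6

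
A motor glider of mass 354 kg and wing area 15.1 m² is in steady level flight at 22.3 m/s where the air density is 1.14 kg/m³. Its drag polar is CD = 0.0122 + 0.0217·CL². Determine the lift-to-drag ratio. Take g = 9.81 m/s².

Weight W = mg = 354 × 9.81 = 3472.7 N; in level flight L = W.
q = ½ρv² = ½ × 1.14 × 22.3² = 283.5 Pa.
Required CL = L/(qS) = 3472.7/(283.5·15.1) = 0.8114.
CD = 0.0122 + 0.0217 × 0.8114² = 0.02649.
L/D = CL/CD = 0.8114 / 0.02649 = 30.6

L/D = 30.6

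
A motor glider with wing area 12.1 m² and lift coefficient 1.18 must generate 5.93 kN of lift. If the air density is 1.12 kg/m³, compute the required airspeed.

v = 27.2 m/s

L = ½ρv²S·CL ⇒ v = √(2L/(ρ·S·CL))
v = √(2 × 5930 / (1.12 × 12.1 × 1.18)) = √741.7 = 27.2 m/s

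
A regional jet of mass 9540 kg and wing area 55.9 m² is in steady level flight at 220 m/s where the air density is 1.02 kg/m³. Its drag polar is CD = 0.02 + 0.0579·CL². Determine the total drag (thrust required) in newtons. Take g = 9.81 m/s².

Level flight ⇒ L = W = m·g = 9540 × 9.81 = 93587 N.
q = ½ρv² = ½ × 1.02 × 220² = 24680 Pa.
CL = 2W/(ρv²S) = 2×93587/(1.02×220²×55.9) = 0.06783.
CD = 0.02 + 0.0579 × 0.06783² = 0.02027.
D = q·S·CD = 24680 × 55.9 × 0.02027 = 27960 N

D = 28000 N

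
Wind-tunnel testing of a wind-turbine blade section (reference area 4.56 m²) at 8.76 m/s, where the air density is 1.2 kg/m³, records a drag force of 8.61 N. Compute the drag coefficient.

CD = 0.041

From D = ½ρv²S·CD, rearranging gives CD = 2D/(ρv²S).
CD = 2 × 8.61 / (1.2 × 8.76² × 4.56) = 0.041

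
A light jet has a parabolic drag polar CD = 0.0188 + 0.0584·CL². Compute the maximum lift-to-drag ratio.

For CD = CD0 + K·CL², (L/D)max occurs at CL* = √(CD0/K) and equals 1/(2√(K·CD0)).
(L/D)max = 1/(2√(0.0584 × 0.0188)) = 1/(2 × 0.03313) = 15.1

(L/D)max = 15.1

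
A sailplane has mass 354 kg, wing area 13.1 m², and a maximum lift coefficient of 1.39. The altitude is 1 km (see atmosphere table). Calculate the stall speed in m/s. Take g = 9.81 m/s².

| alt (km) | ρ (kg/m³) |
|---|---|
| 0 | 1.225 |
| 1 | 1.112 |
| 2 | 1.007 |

At 1 km, from the table: ρ = 1.112 kg/m³.
Weight W = mg = 354 × 9.81 = 3473 N.
From L = ½ρV²S·CL,max = W: V_stall = √(2W/(ρSCL,max)) = √(2·3473/(1.112·13.1·1.39))
V_stall = √343 = 18.5 m/s

V_stall = 18.5 m/s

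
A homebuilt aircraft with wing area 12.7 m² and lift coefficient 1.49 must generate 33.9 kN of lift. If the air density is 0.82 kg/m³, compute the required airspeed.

L = ½ρv²S·CL ⇒ v = √(2L/(ρ·S·CL))
v = √(2 × 33900 / (0.82 × 12.7 × 1.49)) = √4369 = 66.1 m/s

v = 66.1 m/s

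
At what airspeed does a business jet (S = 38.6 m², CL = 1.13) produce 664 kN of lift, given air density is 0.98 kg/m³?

v = 176 m/s

L = ½ρv²S·CL ⇒ v = √(2L/(ρ·S·CL))
v = √(2 × 6.64×10^5 / (0.98 × 38.6 × 1.13)) = √31070 = 176 m/s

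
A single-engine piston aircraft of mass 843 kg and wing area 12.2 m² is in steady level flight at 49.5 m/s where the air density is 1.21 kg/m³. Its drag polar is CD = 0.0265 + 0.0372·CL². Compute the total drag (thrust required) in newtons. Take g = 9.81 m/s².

Level flight ⇒ L = W = m·g = 843 × 9.81 = 8269.8 N.
Dynamic pressure q = 0.5 × 1.21 × 49.5² = 1482 Pa.
Required CL = L/(qS) = 8269.8/(1482·12.2) = 0.4573.
CD = 0.0265 + 0.0372 × 0.4573² = 0.03428.
D = q·S·CD = 1482 × 12.2 × 0.03428 = 619.9 N

D = 620 N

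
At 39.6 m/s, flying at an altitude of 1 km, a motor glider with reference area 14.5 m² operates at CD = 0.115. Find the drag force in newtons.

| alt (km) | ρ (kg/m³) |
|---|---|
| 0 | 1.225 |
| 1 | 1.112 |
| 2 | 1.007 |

D = 1450 N

At 1 km, from the table: ρ = 1.112 kg/m³.
D = ½ρv²S·CD = ½ × 1.112 × 39.6² × 14.5 × 0.115 = 1450 N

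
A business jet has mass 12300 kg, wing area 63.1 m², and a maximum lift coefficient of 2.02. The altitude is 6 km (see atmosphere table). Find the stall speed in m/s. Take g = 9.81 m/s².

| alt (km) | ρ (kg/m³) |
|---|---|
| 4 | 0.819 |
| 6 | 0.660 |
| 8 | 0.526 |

At 6 km, from the table: ρ = 0.660 kg/m³.
Stall occurs when L = W at CL,max. W = mg = 12300 × 9.81 = 1.207×10^5 N.
V_stall = √(2W/(ρ·S·CL,max)) = √(2 × 1.207×10^5 / (0.66 × 63.1 × 2.02))
V_stall = √2869 = 53.6 m/s

V_stall = 53.6 m/s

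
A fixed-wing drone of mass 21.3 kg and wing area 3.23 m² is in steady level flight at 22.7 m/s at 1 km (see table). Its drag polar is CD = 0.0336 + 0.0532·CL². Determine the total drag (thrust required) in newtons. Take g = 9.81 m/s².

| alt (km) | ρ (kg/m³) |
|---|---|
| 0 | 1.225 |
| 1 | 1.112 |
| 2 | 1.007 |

At 1 km, from the table: ρ = 1.112 kg/m³.
Weight W = mg = 21.3 × 9.81 = 208.95 N; in level flight L = W.
Dynamic pressure q = 0.5 × 1.112 × 22.7² = 286.5 Pa.
Required CL = L/(qS) = 208.95/(286.5·3.23) = 0.2258.
CD = 0.0336 + 0.0532 × 0.2258² = 0.03631.
D = q·S·CD = 286.5 × 3.23 × 0.03631 = 33.6 N

D = 33.6 N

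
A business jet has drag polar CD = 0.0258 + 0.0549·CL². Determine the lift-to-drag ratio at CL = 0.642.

CD = 0.0258 + 0.0549 × 0.642² = 0.04843
L/D = CL/CD = 0.642 / 0.04843 = 13.3

L/D = 13.3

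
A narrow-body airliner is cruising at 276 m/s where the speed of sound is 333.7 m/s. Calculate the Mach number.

M = v/a = 276 / 333.7 = 0.827

M = 0.827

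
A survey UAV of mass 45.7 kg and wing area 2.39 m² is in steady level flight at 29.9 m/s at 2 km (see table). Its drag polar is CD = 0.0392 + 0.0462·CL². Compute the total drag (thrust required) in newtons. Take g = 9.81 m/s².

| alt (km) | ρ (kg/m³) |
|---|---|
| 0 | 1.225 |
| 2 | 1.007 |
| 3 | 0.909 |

D = 50.8 N

At 2 km, from the table: ρ = 1.007 kg/m³.
Level flight ⇒ L = W = m·g = 45.7 × 9.81 = 448.32 N.
q = ½ρv² = ½ × 1.007 × 29.9² = 450.1 Pa.
Required CL = L/(qS) = 448.32/(450.1·2.39) = 0.4167.
CD = 0.0392 + 0.0462 × 0.4167² = 0.04722.
D = q·S·CD = 450.1 × 2.39 × 0.04722 = 50.8 N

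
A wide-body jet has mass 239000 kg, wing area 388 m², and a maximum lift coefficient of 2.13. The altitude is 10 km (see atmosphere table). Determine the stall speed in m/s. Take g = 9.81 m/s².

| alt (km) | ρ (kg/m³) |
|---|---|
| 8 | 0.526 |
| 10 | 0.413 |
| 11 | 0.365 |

At 10 km, from the table: ρ = 0.413 kg/m³.
Stall occurs when L = W at CL,max. W = mg = 239000 × 9.81 = 2.345×10^6 N.
From L = ½ρV²S·CL,max = W: V_stall = √(2W/(ρSCL,max)) = √(2·2.345×10^6/(0.413·388·2.13))
V_stall = √13740 = 117 m/s

V_stall = 117 m/s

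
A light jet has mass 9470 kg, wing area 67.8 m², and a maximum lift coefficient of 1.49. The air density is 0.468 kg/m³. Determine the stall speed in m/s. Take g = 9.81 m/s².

V_stall = 62.7 m/s

Weight W = mg = 9470 × 9.81 = 92900 N.
From L = ½ρV²S·CL,max = W: V_stall = √(2W/(ρSCL,max)) = √(2·92900/(0.468·67.8·1.49))
V_stall = √3930 = 62.7 m/s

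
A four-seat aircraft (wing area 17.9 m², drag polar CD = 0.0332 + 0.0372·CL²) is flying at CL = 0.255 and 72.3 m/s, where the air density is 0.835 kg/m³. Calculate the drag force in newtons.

CD = 0.0332 + 0.0372 × 0.255² = 0.03562
D = ½ρv²S·CD = ½ × 0.835 × 72.3² × 17.9 × 0.03562 = 1390 N

D = 1390 N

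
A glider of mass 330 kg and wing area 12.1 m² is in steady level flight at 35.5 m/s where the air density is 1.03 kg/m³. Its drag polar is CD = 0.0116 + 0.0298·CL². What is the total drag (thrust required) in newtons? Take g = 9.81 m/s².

In steady level flight, lift balances weight: W = mg = 330 × 9.81 = 3237.3 N.
Dynamic pressure q = 0.5 × 1.03 × 35.5² = 649 Pa.
CL = 2W/(ρv²S) = 2×3237.3/(1.03×35.5²×12.1) = 0.4122.
CD = 0.0116 + 0.0298 × 0.4122² = 0.01666.
D = q·S·CD = 649 × 12.1 × 0.01666 = 130.9 N

D = 131 N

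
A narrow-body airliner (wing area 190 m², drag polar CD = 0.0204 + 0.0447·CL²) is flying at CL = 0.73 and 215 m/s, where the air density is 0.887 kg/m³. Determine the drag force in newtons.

D = 1.72×10^5 N

CD = 0.0204 + 0.0447 × 0.73² = 0.04422
D = ½ρv²S·CD = ½ × 0.887 × 215² × 190 × 0.04422 = 1.72×10^5 N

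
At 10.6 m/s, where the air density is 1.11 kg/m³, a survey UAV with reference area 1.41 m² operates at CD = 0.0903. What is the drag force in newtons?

D = 7.94 N

D = ½ρv²S·CD = ½ × 1.11 × 10.6² × 1.41 × 0.0903 = 7.94 N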